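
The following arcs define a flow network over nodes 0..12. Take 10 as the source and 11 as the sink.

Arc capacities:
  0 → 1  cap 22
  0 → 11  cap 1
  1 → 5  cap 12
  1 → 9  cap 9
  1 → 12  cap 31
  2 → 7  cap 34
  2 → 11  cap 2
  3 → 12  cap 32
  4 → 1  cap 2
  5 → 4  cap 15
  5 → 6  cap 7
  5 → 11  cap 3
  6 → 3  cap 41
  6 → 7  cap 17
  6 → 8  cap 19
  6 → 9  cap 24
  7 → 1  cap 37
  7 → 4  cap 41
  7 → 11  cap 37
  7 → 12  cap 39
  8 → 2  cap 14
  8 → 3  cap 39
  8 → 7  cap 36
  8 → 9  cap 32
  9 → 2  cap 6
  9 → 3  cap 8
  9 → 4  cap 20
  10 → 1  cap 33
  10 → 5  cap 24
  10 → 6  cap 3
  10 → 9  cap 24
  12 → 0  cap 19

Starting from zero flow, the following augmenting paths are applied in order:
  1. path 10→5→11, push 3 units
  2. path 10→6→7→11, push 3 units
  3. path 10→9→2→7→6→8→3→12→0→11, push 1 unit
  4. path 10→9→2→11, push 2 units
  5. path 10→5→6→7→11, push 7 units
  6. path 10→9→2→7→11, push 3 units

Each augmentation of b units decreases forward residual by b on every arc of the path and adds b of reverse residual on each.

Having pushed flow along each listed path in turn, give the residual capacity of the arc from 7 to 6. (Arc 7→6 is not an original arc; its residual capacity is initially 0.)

after path 1 (10→5→11, push 3): res(7,6)=0
after path 2 (10→6→7→11, push 3): res(7,6)=3
after path 3 (10→9→2→7→6→8→3→12→0→11, push 1): res(7,6)=2
after path 4 (10→9→2→11, push 2): res(7,6)=2
after path 5 (10→5→6→7→11, push 7): res(7,6)=9
after path 6 (10→9→2→7→11, push 3): res(7,6)=9

Residual capacity of (7,6): 9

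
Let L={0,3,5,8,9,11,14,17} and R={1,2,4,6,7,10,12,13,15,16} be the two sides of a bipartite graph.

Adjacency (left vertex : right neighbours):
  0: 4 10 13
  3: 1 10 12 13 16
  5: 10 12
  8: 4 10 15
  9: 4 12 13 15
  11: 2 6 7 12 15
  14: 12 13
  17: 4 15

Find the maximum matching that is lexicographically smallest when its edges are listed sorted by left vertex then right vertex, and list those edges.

|M| = 7 (so the lex-smallest maximum matching has 7 edges)
process left vertices in ascending order; for each, take the smallest-labelled available neighbour that still permits 7 edges overall, or leave it unmatched if none does
lex-smallest matching: {0-4, 3-1, 5-10, 8-15, 9-12, 11-2, 14-13}

Lex-smallest maximum matching: {(0,4), (3,1), (5,10), (8,15), (9,12), (11,2), (14,13)}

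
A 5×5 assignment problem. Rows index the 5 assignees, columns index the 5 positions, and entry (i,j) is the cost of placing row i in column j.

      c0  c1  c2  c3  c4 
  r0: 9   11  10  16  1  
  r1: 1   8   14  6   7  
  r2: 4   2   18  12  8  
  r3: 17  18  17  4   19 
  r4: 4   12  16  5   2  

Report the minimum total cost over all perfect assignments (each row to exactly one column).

Minimum assignment cost: 19

optimal assignment: row0→col2 (cost 10), row1→col0 (cost 1), row2→col1 (cost 2), row3→col3 (cost 4), row4→col4 (cost 2)
total = 10 + 1 + 2 + 4 + 2 = 19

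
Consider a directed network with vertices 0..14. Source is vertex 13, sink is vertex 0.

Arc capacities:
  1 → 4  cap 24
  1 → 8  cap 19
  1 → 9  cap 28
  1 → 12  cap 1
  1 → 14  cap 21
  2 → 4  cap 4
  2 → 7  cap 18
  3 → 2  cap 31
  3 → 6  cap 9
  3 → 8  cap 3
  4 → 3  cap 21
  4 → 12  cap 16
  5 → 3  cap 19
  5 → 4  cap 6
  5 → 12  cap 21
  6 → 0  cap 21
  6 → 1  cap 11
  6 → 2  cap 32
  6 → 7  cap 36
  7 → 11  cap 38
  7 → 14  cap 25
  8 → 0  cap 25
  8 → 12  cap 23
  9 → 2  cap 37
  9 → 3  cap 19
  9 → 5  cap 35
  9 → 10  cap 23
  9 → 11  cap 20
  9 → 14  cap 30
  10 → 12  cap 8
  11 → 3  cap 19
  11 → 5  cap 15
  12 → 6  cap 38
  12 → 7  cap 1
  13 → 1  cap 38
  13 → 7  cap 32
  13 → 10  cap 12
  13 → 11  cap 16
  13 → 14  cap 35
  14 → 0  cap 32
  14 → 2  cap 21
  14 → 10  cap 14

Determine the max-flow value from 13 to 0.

augment #1: 13→14→0 bottleneck 32, total now 32
augment #2: 13→1→8→0 bottleneck 19, total now 51
augment #3: 13→1→12→6→0 bottleneck 1, total now 52
augment #4: 13→10→12→6→0 bottleneck 8, total now 60
augment #5: 13→11→3→6→0 bottleneck 9, total now 69
augment #6: 13→11→3→8→0 bottleneck 3, total now 72
augment #7: 13→1→4→12→6→0 bottleneck 3, total now 75

Maximum flow value: 75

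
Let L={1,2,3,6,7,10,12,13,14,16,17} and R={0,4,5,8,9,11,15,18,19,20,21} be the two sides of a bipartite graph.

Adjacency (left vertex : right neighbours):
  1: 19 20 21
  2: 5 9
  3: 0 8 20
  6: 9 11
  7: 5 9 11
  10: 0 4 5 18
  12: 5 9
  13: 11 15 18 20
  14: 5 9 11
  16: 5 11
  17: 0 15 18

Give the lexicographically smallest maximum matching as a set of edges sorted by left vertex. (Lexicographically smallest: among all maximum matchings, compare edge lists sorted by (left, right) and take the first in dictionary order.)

Lex-smallest maximum matching: {(1,19), (2,5), (3,0), (6,9), (7,11), (10,4), (13,15), (17,18)}

|M| = 8 (so the lex-smallest maximum matching has 8 edges)
process left vertices in ascending order; for each, take the smallest-labelled available neighbour that still permits 8 edges overall, or leave it unmatched if none does
lex-smallest matching: {1-19, 2-5, 3-0, 6-9, 7-11, 10-4, 13-15, 17-18}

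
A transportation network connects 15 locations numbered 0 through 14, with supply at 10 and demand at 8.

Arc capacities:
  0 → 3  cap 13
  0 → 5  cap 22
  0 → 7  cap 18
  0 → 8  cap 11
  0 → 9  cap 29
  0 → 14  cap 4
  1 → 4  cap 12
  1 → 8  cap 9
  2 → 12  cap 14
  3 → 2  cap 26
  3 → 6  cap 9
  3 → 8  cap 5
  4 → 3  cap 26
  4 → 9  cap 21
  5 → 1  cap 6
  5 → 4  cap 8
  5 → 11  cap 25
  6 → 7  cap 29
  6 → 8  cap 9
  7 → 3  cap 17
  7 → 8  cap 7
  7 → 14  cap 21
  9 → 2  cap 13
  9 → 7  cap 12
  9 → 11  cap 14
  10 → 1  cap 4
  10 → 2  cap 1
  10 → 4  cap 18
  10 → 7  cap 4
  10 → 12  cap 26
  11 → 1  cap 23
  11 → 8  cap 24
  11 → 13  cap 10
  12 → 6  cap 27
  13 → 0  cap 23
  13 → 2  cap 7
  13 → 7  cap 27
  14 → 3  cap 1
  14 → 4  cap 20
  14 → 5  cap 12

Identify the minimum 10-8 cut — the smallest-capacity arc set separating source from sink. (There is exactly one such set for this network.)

Min-cut arcs: {(3,8), (6,8), (7,8), (9,11), (10,1), (14,5)} (total capacity 51)

augment #1: 10→1→8 push 4
augment #2: 10→7→8 push 4
augment #3: 10→4→3→8 push 5
augment #4: 10→12→6→8 push 9
augment #5: 10→4→9→7→8 push 3
augment #6: 10→4→9→11→8 push 10
augment #7: 10→12→6→7→9→11→8 push 3
augment #8: 10→12→6→7→14→5→1→8 push 5
augment #9: 10→12→6→7→14→5→11→8 push 7
augment #10: 10→12→6→7→3→4→9→11→8 push 1
max flow = 51; residual-reachable set from 10 gives S-side
cut edges (S→T): {(3,8), (6,8), (7,8), (9,11), (10,1), (14,5)} total cap 51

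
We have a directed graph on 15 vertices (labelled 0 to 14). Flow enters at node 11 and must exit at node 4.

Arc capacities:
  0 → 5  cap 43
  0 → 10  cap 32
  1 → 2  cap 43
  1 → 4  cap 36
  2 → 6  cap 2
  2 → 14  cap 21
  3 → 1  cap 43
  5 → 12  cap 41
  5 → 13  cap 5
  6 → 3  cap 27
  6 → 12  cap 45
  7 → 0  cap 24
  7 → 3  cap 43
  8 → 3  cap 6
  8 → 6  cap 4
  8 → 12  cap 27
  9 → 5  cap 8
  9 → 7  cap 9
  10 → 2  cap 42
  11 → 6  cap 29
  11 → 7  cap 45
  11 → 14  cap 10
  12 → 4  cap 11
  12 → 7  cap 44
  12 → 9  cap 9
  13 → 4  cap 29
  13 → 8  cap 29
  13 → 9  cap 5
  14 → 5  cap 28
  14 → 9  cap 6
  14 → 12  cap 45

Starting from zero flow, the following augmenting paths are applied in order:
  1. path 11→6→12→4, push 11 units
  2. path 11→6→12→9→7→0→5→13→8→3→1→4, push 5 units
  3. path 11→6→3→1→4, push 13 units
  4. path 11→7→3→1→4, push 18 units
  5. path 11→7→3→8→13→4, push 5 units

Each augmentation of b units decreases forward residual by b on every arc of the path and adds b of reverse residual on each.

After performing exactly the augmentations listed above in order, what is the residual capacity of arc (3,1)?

after path 1 (11→6→12→4, push 11): res(3,1)=43
after path 2 (11→6→12→9→7→0→5→13→8→3→1→4, push 5): res(3,1)=38
after path 3 (11→6→3→1→4, push 13): res(3,1)=25
after path 4 (11→7→3→1→4, push 18): res(3,1)=7
after path 5 (11→7→3→8→13→4, push 5): res(3,1)=7

Residual capacity of (3,1): 7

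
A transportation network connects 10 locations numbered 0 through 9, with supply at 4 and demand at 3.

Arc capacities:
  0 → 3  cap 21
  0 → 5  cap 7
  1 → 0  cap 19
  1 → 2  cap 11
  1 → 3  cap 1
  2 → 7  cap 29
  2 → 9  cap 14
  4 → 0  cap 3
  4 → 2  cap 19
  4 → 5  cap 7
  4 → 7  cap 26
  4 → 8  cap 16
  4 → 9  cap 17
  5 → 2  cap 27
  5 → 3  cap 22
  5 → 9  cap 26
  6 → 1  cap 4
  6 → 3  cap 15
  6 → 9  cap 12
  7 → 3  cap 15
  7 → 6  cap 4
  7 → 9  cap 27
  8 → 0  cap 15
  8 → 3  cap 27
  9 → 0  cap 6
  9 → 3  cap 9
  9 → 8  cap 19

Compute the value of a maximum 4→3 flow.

augment #1: 4→0→3 bottleneck 3, total now 3
augment #2: 4→5→3 bottleneck 7, total now 10
augment #3: 4→7→3 bottleneck 15, total now 25
augment #4: 4→8→3 bottleneck 16, total now 41
augment #5: 4→9→3 bottleneck 9, total now 50
augment #6: 4→7→6→3 bottleneck 4, total now 54
augment #7: 4→9→0→3 bottleneck 6, total now 60
augment #8: 4→9→8→3 bottleneck 2, total now 62
augment #9: 4→2→9→8→3 bottleneck 9, total now 71
augment #10: 4→2→9→8→0→3 bottleneck 5, total now 76
augment #11: 4→7→9→8→0→3 bottleneck 3, total now 79

Maximum flow value: 79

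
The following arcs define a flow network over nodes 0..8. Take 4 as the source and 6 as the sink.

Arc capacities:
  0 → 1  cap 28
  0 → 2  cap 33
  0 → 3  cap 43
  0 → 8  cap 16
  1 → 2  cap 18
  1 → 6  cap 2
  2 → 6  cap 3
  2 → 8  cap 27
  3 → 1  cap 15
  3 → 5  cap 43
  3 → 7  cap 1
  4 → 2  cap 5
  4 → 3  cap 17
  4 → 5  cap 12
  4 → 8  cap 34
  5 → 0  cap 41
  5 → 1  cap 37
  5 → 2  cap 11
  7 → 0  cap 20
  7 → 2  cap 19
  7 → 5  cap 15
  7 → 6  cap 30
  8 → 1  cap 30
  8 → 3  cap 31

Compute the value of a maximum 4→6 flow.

augment #1: 4→2→6 bottleneck 3, total now 3
augment #2: 4→3→1→6 bottleneck 2, total now 5
augment #3: 4→3→7→6 bottleneck 1, total now 6

Maximum flow value: 6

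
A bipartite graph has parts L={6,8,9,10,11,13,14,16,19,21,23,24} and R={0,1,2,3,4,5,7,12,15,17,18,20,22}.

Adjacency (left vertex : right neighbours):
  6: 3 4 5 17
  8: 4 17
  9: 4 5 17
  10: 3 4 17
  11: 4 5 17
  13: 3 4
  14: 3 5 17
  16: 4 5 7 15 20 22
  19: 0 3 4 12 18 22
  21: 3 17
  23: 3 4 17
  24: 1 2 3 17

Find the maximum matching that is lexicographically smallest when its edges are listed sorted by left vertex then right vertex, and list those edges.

|M| = 7 (so the lex-smallest maximum matching has 7 edges)
process left vertices in ascending order; for each, take the smallest-labelled available neighbour that still permits 7 edges overall, or leave it unmatched if none does
lex-smallest matching: {6-3, 8-4, 9-5, 10-17, 16-7, 19-0, 24-1}

Lex-smallest maximum matching: {(6,3), (8,4), (9,5), (10,17), (16,7), (19,0), (24,1)}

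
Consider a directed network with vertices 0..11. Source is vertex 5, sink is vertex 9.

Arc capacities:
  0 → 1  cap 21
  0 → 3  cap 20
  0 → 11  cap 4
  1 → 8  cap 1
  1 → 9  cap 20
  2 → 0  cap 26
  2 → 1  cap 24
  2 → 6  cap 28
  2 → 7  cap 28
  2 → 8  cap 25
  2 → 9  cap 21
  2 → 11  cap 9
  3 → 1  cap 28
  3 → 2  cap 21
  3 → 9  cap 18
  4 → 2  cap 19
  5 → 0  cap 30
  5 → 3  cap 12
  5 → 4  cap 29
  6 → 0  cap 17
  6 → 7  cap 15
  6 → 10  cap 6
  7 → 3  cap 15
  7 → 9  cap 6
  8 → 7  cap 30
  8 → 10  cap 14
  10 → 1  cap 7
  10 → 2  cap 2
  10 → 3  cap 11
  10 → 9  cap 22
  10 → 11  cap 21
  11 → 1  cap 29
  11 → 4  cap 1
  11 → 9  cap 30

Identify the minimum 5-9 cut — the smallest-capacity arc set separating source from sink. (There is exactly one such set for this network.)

Min-cut arcs: {(4,2), (5,0), (5,3)} (total capacity 61)

augment #1: 5→3→9 push 12
augment #2: 5→0→1→9 push 20
augment #3: 5→0→3→9 push 6
augment #4: 5→0→11→9 push 4
augment #5: 5→4→2→9 push 19
max flow = 61; residual-reachable set from 5 gives S-side
cut edges (S→T): {(4,2), (5,0), (5,3)} total cap 61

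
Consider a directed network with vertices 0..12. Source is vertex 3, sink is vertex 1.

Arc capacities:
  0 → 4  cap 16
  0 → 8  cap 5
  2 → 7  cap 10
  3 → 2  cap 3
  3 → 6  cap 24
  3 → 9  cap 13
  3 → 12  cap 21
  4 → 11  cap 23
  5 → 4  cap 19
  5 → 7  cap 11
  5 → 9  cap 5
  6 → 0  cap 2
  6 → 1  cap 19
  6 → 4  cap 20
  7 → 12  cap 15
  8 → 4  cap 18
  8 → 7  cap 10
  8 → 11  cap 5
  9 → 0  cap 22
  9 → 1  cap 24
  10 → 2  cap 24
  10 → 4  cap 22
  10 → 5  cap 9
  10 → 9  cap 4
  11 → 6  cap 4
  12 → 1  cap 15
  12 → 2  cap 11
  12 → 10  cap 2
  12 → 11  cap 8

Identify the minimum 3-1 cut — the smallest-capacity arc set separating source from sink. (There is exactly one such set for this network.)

Min-cut arcs: {(3,9), (6,1), (12,1), (12,10)} (total capacity 49)

augment #1: 3→6→1 push 19
augment #2: 3→9→1 push 13
augment #3: 3→12→1 push 15
augment #4: 3→12→10→9→1 push 2
max flow = 49; residual-reachable set from 3 gives S-side
cut edges (S→T): {(3,9), (6,1), (12,1), (12,10)} total cap 49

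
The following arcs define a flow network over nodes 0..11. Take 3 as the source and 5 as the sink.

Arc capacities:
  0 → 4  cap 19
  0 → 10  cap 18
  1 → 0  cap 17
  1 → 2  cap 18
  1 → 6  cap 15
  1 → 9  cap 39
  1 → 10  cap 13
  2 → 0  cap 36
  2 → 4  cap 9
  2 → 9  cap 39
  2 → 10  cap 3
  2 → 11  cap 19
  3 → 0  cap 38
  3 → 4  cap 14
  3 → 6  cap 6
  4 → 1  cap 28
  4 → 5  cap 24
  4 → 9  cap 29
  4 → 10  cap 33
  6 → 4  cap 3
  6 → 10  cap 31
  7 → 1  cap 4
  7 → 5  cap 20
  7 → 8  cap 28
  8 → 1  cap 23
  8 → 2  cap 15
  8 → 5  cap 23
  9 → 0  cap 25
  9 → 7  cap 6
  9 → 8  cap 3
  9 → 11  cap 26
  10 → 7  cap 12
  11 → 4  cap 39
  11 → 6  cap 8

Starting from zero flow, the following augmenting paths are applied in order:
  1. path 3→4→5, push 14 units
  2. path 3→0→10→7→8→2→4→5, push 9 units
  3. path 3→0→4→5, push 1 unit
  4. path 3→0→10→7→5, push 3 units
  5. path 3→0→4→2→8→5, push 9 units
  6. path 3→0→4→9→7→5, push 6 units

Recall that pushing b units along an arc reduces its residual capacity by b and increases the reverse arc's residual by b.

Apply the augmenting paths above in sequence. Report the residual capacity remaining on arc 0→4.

after path 1 (3→4→5, push 14): res(0,4)=19
after path 2 (3→0→10→7→8→2→4→5, push 9): res(0,4)=19
after path 3 (3→0→4→5, push 1): res(0,4)=18
after path 4 (3→0→10→7→5, push 3): res(0,4)=18
after path 5 (3→0→4→2→8→5, push 9): res(0,4)=9
after path 6 (3→0→4→9→7→5, push 6): res(0,4)=3

Residual capacity of (0,4): 3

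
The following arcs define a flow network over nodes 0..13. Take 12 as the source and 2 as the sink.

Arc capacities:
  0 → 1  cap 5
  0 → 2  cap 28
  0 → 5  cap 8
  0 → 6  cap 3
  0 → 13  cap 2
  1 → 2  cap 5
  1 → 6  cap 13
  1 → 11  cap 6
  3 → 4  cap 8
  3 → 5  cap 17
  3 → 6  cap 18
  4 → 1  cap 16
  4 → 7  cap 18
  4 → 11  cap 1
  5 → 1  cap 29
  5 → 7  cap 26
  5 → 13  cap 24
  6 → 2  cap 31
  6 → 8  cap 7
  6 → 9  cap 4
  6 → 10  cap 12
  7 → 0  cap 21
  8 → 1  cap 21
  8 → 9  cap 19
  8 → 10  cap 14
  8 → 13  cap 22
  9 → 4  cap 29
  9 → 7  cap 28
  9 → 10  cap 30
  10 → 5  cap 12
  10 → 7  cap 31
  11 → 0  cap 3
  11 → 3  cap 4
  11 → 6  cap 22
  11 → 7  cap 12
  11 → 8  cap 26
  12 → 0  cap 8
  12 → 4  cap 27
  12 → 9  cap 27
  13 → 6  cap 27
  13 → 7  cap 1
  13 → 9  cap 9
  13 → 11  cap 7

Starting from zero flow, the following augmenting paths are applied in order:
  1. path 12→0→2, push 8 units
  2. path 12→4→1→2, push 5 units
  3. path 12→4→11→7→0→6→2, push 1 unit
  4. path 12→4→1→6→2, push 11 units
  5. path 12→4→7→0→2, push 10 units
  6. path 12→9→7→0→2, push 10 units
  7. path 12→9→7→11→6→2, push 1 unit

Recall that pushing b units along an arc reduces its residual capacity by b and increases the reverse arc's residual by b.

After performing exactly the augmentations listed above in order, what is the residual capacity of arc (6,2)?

after path 1 (12→0→2, push 8): res(6,2)=31
after path 2 (12→4→1→2, push 5): res(6,2)=31
after path 3 (12→4→11→7→0→6→2, push 1): res(6,2)=30
after path 4 (12→4→1→6→2, push 11): res(6,2)=19
after path 5 (12→4→7→0→2, push 10): res(6,2)=19
after path 6 (12→9→7→0→2, push 10): res(6,2)=19
after path 7 (12→9→7→11→6→2, push 1): res(6,2)=18

Residual capacity of (6,2): 18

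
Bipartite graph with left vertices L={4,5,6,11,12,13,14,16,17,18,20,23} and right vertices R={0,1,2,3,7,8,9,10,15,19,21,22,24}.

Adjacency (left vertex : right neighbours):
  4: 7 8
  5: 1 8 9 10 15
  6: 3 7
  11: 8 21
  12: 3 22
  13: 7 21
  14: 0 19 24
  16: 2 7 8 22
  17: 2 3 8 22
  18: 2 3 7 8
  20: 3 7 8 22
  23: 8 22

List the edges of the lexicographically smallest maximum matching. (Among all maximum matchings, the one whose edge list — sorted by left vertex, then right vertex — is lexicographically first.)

|M| = 8 (so the lex-smallest maximum matching has 8 edges)
process left vertices in ascending order; for each, take the smallest-labelled available neighbour that still permits 8 edges overall, or leave it unmatched if none does
lex-smallest matching: {4-7, 5-1, 6-3, 11-8, 12-22, 13-21, 14-0, 16-2}

Lex-smallest maximum matching: {(4,7), (5,1), (6,3), (11,8), (12,22), (13,21), (14,0), (16,2)}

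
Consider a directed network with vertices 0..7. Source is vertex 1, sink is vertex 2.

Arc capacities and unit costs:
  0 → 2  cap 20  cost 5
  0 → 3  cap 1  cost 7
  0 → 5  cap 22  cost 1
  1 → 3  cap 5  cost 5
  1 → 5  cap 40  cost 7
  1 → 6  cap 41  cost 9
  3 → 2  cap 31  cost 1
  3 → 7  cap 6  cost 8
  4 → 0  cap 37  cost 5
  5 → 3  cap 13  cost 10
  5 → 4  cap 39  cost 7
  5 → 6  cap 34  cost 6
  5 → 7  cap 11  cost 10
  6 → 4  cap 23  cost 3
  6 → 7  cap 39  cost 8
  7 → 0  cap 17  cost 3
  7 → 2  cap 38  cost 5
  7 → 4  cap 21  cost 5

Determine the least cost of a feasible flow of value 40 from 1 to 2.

shortest-cost path #1: 1→3→2 push 5 @ unit cost 6 (adds 30)
shortest-cost path #2: 1→5→3→2 push 13 @ unit cost 18 (adds 234)
shortest-cost path #3: 1→5→7→2 push 11 @ unit cost 22 (adds 242)
shortest-cost path #4: 1→6→7→2 push 11 @ unit cost 22 (adds 242)
total cost = 748

Minimum cost for 40 units: 748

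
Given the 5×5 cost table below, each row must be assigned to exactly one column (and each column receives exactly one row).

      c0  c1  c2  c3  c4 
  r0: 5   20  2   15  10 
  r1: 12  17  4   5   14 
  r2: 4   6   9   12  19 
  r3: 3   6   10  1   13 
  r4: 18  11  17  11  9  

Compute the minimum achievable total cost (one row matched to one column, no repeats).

Minimum assignment cost: 25

one of 2 optimal assignments: row0→col0 (cost 5), row1→col2 (cost 4), row2→col1 (cost 6), row3→col3 (cost 1), row4→col4 (cost 9)
total = 5 + 4 + 6 + 1 + 9 = 25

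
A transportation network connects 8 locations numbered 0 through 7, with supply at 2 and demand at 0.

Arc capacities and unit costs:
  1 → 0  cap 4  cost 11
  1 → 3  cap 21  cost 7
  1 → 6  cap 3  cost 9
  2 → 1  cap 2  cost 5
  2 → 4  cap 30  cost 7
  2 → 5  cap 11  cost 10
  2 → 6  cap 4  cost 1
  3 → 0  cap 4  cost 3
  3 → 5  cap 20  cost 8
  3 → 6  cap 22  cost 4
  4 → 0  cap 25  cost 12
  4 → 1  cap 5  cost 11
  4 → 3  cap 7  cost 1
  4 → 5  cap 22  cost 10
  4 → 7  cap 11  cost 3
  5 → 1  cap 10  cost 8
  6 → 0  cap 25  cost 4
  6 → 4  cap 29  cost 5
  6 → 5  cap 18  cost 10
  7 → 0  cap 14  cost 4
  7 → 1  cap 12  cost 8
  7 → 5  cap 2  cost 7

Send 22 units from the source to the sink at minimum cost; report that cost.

shortest-cost path #1: 2→6→0 push 4 @ unit cost 5 (adds 20)
shortest-cost path #2: 2→4→3→0 push 4 @ unit cost 11 (adds 44)
shortest-cost path #3: 2→4→7→0 push 11 @ unit cost 14 (adds 154)
shortest-cost path #4: 2→1→0 push 2 @ unit cost 16 (adds 32)
shortest-cost path #5: 2→4→3→6→0 push 1 @ unit cost 16 (adds 16)
total cost = 266

Minimum cost for 22 units: 266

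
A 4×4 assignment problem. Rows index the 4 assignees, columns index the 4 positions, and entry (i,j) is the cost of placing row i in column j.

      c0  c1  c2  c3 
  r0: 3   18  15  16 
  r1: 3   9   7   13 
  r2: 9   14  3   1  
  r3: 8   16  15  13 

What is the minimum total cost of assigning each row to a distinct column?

optimal assignment: row0→col0 (cost 3), row1→col2 (cost 7), row2→col3 (cost 1), row3→col1 (cost 16)
total = 3 + 7 + 1 + 16 = 27

Minimum assignment cost: 27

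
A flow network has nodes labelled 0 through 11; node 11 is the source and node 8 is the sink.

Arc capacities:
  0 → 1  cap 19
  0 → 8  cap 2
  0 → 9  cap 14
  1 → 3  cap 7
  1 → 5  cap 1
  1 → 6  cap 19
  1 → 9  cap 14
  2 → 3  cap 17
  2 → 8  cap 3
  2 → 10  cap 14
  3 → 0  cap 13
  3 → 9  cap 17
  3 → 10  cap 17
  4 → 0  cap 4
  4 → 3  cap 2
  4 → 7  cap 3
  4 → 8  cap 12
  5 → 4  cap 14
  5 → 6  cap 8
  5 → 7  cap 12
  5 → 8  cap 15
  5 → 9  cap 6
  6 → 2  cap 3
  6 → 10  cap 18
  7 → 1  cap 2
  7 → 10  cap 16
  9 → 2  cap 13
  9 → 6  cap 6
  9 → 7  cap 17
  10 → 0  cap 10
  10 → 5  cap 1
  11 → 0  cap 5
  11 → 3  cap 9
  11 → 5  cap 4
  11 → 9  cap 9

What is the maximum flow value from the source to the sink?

Maximum flow value: 11

augment #1: 11→0→8 bottleneck 2, total now 2
augment #2: 11→5→8 bottleneck 4, total now 6
augment #3: 11→9→2→8 bottleneck 3, total now 9
augment #4: 11→0→1→5→8 bottleneck 1, total now 10
augment #5: 11→3→10→5→8 bottleneck 1, total now 11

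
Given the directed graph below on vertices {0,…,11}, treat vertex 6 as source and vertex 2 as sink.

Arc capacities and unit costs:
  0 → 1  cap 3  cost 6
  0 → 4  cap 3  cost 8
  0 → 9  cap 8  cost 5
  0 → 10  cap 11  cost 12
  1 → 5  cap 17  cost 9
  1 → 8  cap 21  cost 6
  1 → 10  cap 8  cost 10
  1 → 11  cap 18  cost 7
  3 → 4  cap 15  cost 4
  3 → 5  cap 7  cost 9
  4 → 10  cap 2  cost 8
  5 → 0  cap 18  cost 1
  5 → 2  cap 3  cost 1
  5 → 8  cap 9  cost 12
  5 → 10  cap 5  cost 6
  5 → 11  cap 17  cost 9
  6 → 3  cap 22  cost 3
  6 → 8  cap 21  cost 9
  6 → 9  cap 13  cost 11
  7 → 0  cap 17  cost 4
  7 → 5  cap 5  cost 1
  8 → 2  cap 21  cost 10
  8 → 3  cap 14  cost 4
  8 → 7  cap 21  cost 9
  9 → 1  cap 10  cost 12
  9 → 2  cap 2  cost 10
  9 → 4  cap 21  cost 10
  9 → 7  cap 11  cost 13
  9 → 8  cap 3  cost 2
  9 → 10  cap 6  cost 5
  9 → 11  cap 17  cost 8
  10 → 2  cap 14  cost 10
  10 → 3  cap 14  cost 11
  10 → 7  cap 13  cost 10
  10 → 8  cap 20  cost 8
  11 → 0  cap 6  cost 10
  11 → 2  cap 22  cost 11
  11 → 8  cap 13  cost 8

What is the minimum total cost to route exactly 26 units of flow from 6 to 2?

Minimum cost for 26 units: 480

shortest-cost path #1: 6→3→5→2 push 3 @ unit cost 13 (adds 39)
shortest-cost path #2: 6→8→2 push 21 @ unit cost 19 (adds 399)
shortest-cost path #3: 6→9→2 push 2 @ unit cost 21 (adds 42)
total cost = 480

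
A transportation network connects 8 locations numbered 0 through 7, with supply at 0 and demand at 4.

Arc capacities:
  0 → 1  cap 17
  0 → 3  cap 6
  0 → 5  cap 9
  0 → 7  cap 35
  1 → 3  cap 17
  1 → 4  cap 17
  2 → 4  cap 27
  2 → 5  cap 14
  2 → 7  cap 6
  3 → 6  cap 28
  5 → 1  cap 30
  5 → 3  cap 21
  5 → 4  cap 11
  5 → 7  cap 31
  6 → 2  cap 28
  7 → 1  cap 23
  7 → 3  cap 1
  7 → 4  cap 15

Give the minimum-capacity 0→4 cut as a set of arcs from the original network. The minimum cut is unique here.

augment #1: 0→1→4 push 17
augment #2: 0→5→4 push 9
augment #3: 0→7→4 push 15
augment #4: 0→3→6→2→4 push 6
augment #5: 0→7→3→6→2→4 push 1
augment #6: 0→7→1→3→6→2→4 push 17
max flow = 65; residual-reachable set from 0 gives S-side
cut edges (S→T): {(0,3), (0,5), (1,3), (1,4), (7,3), (7,4)} total cap 65

Min-cut arcs: {(0,3), (0,5), (1,3), (1,4), (7,3), (7,4)} (total capacity 65)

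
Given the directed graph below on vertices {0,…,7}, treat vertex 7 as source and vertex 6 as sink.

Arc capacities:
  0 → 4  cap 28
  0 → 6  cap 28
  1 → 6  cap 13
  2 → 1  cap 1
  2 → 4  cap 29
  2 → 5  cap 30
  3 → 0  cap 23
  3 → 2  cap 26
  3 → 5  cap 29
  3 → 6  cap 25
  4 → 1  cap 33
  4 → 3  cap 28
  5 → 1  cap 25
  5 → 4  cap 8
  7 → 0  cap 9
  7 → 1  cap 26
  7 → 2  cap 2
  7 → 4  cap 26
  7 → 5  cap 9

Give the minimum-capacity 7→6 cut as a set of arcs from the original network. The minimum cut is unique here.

Min-cut arcs: {(1,6), (4,3), (7,0)} (total capacity 50)

augment #1: 7→0→6 push 9
augment #2: 7→1→6 push 13
augment #3: 7→4→3→6 push 25
augment #4: 7→4→3→0→6 push 1
augment #5: 7→2→4→3→0→6 push 2
max flow = 50; residual-reachable set from 7 gives S-side
cut edges (S→T): {(1,6), (4,3), (7,0)} total cap 50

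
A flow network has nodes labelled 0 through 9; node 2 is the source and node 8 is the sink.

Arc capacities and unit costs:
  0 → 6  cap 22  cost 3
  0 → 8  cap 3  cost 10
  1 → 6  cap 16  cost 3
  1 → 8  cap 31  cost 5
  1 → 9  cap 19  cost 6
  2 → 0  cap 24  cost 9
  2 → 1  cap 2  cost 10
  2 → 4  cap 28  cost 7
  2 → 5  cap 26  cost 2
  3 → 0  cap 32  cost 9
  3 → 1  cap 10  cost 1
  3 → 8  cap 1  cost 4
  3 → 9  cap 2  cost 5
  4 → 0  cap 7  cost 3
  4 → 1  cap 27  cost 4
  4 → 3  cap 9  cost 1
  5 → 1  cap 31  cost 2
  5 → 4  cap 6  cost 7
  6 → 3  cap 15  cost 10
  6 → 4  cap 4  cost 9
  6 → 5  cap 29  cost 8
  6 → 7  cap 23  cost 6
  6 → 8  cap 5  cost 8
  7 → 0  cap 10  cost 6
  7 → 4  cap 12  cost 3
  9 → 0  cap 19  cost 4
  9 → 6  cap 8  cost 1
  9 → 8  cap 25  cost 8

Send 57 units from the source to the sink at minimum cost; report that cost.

shortest-cost path #1: 2→5→1→8 push 26 @ unit cost 9 (adds 234)
shortest-cost path #2: 2→4→3→8 push 1 @ unit cost 12 (adds 12)
shortest-cost path #3: 2→4→3→1→8 push 5 @ unit cost 14 (adds 70)
shortest-cost path #4: 2→0→8 push 3 @ unit cost 19 (adds 57)
shortest-cost path #5: 2→0→6→8 push 5 @ unit cost 20 (adds 100)
shortest-cost path #6: 2→4→3→9→8 push 2 @ unit cost 21 (adds 42)
shortest-cost path #7: 2→4→3→1→9→8 push 1 @ unit cost 23 (adds 23)
shortest-cost path #8: 2→1→9→8 push 2 @ unit cost 24 (adds 48)
shortest-cost path #9: 2→4→1→9→8 push 12 @ unit cost 25 (adds 300)
total cost = 886

Minimum cost for 57 units: 886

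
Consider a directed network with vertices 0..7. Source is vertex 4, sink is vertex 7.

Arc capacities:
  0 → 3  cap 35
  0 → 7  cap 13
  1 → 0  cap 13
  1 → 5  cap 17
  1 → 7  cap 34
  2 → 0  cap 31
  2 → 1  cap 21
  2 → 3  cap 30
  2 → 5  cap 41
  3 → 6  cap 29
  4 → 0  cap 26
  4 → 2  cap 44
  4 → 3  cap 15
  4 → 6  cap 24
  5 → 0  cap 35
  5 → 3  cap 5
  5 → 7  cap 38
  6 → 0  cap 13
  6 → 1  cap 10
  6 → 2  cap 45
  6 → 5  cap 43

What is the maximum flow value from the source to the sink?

Maximum flow value: 82

augment #1: 4→0→7 bottleneck 13, total now 13
augment #2: 4→2→1→7 bottleneck 21, total now 34
augment #3: 4→2→5→7 bottleneck 23, total now 57
augment #4: 4→6→1→7 bottleneck 10, total now 67
augment #5: 4→6→5→7 bottleneck 14, total now 81
augment #6: 4→3→6→5→7 bottleneck 1, total now 82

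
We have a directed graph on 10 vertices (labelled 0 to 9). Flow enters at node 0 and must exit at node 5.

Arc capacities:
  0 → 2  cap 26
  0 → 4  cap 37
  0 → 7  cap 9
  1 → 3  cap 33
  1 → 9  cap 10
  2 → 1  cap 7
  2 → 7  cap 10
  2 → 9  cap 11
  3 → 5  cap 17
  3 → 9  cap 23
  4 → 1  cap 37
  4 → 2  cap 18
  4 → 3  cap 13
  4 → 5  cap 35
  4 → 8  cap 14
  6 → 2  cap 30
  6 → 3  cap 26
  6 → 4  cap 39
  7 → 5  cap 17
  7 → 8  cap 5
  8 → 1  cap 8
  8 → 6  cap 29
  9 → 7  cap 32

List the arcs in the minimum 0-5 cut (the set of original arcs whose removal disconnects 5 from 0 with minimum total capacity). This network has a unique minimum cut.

augment #1: 0→4→5 push 35
augment #2: 0→7→5 push 9
augment #3: 0→2→7→5 push 8
augment #4: 0→4→3→5 push 2
augment #5: 0→2→1→3→5 push 7
augment #6: 0→2→7→8→1→3→5 push 2
augment #7: 0→2→9→7→8→1→3→5 push 3
max flow = 66; residual-reachable set from 0 gives S-side
cut edges (S→T): {(0,4), (2,1), (7,5), (7,8)} total cap 66

Min-cut arcs: {(0,4), (2,1), (7,5), (7,8)} (total capacity 66)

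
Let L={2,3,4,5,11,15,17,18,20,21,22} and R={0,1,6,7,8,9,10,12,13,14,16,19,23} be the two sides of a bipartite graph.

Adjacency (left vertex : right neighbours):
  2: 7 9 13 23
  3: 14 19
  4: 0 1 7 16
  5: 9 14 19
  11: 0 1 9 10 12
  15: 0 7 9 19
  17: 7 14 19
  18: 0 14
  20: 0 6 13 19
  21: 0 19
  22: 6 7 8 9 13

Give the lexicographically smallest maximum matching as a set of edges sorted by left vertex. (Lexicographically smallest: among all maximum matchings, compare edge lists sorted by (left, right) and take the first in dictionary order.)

|M| = 10 (so the lex-smallest maximum matching has 10 edges)
process left vertices in ascending order; for each, take the smallest-labelled available neighbour that still permits 10 edges overall, or leave it unmatched if none does
lex-smallest matching: {2-13, 3-14, 4-1, 5-9, 11-10, 15-0, 17-7, 20-6, 21-19, 22-8}

Lex-smallest maximum matching: {(2,13), (3,14), (4,1), (5,9), (11,10), (15,0), (17,7), (20,6), (21,19), (22,8)}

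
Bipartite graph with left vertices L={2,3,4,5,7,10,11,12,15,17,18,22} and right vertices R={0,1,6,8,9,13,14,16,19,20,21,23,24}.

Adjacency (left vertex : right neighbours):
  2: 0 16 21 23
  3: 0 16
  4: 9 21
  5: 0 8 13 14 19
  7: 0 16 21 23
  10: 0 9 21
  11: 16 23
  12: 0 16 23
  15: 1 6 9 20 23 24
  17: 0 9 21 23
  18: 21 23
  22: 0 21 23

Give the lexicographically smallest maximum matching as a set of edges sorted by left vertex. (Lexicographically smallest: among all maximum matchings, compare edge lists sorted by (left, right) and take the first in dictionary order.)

|M| = 7 (so the lex-smallest maximum matching has 7 edges)
process left vertices in ascending order; for each, take the smallest-labelled available neighbour that still permits 7 edges overall, or leave it unmatched if none does
lex-smallest matching: {2-0, 3-16, 4-9, 5-8, 7-21, 11-23, 15-1}

Lex-smallest maximum matching: {(2,0), (3,16), (4,9), (5,8), (7,21), (11,23), (15,1)}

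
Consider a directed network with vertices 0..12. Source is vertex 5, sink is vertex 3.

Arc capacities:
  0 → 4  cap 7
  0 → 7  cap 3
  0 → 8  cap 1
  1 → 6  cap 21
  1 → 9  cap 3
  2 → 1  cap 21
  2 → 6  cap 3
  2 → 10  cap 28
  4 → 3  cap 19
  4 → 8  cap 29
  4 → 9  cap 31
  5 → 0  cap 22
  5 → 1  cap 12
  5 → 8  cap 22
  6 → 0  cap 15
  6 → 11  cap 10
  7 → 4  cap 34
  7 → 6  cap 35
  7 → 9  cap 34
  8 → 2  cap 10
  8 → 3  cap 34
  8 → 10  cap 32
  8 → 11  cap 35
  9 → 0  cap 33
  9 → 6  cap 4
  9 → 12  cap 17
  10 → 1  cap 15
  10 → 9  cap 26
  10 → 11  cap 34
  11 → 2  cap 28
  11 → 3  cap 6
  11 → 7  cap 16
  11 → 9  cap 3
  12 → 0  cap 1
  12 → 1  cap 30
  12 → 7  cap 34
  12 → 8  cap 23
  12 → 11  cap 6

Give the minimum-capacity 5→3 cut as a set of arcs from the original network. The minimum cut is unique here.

Min-cut arcs: {(0,4), (0,7), (0,8), (5,1), (5,8)} (total capacity 45)

augment #1: 5→8→3 push 22
augment #2: 5→0→4→3 push 7
augment #3: 5→0→8→3 push 1
augment #4: 5→0→7→4→3 push 3
augment #5: 5→1→6→11→3 push 6
augment #6: 5→1→9→12→8→3 push 3
augment #7: 5→1→6→11→7→4→3 push 3
max flow = 45; residual-reachable set from 5 gives S-side
cut edges (S→T): {(0,4), (0,7), (0,8), (5,1), (5,8)} total cap 45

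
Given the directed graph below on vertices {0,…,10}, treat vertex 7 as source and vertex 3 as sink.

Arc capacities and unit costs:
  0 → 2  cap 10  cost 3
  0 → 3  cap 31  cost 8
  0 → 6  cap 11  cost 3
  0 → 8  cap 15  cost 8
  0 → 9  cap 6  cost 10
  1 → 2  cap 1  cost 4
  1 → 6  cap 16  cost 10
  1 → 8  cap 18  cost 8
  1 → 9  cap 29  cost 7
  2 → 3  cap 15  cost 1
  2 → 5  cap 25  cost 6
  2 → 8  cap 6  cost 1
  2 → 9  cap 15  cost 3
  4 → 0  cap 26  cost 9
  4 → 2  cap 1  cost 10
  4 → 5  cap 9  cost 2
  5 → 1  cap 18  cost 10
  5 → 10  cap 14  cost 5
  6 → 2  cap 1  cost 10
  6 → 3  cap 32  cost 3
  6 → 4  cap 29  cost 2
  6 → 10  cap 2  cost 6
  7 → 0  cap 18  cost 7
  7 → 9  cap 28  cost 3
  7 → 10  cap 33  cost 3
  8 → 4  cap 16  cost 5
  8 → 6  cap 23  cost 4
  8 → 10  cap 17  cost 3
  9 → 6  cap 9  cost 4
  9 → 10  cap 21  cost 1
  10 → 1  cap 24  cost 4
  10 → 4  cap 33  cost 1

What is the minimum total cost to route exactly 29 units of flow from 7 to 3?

shortest-cost path #1: 7→9→6→3 push 9 @ unit cost 10 (adds 90)
shortest-cost path #2: 7→0→2→3 push 10 @ unit cost 11 (adds 110)
shortest-cost path #3: 7→10→1→2→3 push 1 @ unit cost 12 (adds 12)
shortest-cost path #4: 7→0→6→3 push 8 @ unit cost 13 (adds 104)
shortest-cost path #5: 7→10→4→2→3 push 1 @ unit cost 15 (adds 15)
total cost = 331

Minimum cost for 29 units: 331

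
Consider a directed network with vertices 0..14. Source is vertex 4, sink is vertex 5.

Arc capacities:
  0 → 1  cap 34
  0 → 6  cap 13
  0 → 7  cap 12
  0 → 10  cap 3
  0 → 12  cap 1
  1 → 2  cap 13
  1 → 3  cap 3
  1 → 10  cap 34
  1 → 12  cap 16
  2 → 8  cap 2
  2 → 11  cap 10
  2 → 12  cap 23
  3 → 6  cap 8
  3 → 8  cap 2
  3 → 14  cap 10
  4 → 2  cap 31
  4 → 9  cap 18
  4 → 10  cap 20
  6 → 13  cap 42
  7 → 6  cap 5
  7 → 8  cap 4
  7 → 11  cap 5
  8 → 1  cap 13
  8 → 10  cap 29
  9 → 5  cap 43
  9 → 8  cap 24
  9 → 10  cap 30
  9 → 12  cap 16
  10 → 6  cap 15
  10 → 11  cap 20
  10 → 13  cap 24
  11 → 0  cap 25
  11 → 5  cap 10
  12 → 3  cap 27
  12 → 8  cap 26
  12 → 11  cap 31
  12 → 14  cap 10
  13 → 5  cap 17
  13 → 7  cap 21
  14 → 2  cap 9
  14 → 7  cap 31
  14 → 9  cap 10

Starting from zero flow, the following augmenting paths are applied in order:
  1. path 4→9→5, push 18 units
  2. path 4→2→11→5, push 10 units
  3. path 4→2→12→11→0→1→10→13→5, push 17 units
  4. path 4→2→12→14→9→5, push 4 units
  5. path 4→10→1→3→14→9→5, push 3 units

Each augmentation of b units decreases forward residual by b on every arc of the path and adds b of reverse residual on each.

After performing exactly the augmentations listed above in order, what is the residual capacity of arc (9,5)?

Residual capacity of (9,5): 18

after path 1 (4→9→5, push 18): res(9,5)=25
after path 2 (4→2→11→5, push 10): res(9,5)=25
after path 3 (4→2→12→11→0→1→10→13→5, push 17): res(9,5)=25
after path 4 (4→2→12→14→9→5, push 4): res(9,5)=21
after path 5 (4→10→1→3→14→9→5, push 3): res(9,5)=18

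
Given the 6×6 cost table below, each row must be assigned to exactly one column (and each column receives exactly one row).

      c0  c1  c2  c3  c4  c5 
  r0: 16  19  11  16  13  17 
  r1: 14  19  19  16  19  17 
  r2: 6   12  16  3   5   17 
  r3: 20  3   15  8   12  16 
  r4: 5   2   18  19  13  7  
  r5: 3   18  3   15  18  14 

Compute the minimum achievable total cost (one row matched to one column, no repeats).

Minimum assignment cost: 43

optimal assignment: row0→col4 (cost 13), row1→col0 (cost 14), row2→col3 (cost 3), row3→col1 (cost 3), row4→col5 (cost 7), row5→col2 (cost 3)
total = 13 + 14 + 3 + 3 + 7 + 3 = 43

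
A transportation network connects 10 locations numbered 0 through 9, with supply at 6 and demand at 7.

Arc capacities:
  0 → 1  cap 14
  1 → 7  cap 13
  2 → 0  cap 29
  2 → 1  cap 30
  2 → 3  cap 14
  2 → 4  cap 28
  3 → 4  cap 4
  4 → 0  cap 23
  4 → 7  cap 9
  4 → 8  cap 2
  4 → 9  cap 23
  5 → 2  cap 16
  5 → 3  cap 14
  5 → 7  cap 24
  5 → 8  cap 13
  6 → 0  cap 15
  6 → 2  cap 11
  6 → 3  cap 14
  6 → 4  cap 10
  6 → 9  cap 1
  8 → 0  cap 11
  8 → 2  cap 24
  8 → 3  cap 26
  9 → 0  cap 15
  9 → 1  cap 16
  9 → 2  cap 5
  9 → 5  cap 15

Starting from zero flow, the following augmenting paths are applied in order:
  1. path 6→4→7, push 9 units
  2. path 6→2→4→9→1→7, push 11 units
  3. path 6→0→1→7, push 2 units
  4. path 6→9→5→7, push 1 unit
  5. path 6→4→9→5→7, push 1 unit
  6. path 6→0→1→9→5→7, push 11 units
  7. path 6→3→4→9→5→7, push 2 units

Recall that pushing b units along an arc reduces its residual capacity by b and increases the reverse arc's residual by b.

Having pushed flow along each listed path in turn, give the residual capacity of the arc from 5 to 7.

Residual capacity of (5,7): 9

after path 1 (6→4→7, push 9): res(5,7)=24
after path 2 (6→2→4→9→1→7, push 11): res(5,7)=24
after path 3 (6→0→1→7, push 2): res(5,7)=24
after path 4 (6→9→5→7, push 1): res(5,7)=23
after path 5 (6→4→9→5→7, push 1): res(5,7)=22
after path 6 (6→0→1→9→5→7, push 11): res(5,7)=11
after path 7 (6→3→4→9→5→7, push 2): res(5,7)=9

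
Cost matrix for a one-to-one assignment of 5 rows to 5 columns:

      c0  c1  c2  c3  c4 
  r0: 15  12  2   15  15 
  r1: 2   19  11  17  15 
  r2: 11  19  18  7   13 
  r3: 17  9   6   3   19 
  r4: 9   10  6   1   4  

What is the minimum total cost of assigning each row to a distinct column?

Minimum assignment cost: 24

optimal assignment: row0→col2 (cost 2), row1→col0 (cost 2), row2→col3 (cost 7), row3→col1 (cost 9), row4→col4 (cost 4)
total = 2 + 2 + 7 + 9 + 4 = 24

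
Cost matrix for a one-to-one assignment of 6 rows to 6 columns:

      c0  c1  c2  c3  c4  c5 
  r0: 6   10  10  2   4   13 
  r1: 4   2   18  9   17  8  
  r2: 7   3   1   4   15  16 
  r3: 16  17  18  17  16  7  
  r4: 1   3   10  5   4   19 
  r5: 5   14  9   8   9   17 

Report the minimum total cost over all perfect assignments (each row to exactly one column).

optimal assignment: row0→col3 (cost 2), row1→col1 (cost 2), row2→col2 (cost 1), row3→col5 (cost 7), row4→col4 (cost 4), row5→col0 (cost 5)
total = 2 + 2 + 1 + 7 + 4 + 5 = 21

Minimum assignment cost: 21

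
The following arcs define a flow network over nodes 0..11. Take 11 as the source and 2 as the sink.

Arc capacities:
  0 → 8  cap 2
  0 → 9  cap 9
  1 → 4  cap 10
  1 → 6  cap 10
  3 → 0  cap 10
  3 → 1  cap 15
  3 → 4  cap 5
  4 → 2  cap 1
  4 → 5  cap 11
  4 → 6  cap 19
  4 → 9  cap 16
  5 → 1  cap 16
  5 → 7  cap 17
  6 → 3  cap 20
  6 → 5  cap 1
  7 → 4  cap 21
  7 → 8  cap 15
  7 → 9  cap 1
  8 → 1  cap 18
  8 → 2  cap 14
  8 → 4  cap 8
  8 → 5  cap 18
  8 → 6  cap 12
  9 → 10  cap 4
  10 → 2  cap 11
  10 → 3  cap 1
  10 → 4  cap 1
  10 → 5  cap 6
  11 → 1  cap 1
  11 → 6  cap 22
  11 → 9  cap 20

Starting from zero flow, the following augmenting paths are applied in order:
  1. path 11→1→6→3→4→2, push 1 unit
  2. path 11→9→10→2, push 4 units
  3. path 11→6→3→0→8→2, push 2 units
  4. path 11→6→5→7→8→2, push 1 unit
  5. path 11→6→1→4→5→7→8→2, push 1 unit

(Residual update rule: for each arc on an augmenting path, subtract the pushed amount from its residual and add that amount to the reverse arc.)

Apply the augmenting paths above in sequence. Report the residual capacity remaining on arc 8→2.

Residual capacity of (8,2): 10

after path 1 (11→1→6→3→4→2, push 1): res(8,2)=14
after path 2 (11→9→10→2, push 4): res(8,2)=14
after path 3 (11→6→3→0→8→2, push 2): res(8,2)=12
after path 4 (11→6→5→7→8→2, push 1): res(8,2)=11
after path 5 (11→6→1→4→5→7→8→2, push 1): res(8,2)=10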